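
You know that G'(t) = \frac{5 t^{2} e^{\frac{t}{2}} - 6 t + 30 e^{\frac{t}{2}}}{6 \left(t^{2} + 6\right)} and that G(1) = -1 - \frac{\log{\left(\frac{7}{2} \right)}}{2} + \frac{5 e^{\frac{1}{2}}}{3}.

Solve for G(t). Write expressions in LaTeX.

G(t) = \frac{5 e^{\frac{t}{2}}}{3} - \frac{\log{\left(\frac{t^{2}}{2} + 3 \right)}}{2} - 1

The proposed G(t) is checked by its d/dt: the result must match the given G'(t).
A general antiderivative is \frac{5 e^{\frac{t}{2}}}{3} - \frac{\log{\left(\frac{t^{2}}{2} + 3 \right)}}{2} + C.
The condition gives C = -1 - \frac{\log{\left(\frac{7}{2} \right)}}{2} + \frac{5 e^{\frac{1}{2}}}{3} - (- \frac{\log{\left(\frac{7}{2} \right)}}{2} + \frac{5 e^{\frac{1}{2}}}{3}) = -1.
So G(t) = \frac{5 e^{\frac{t}{2}}}{3} - \frac{\log{\left(\frac{t^{2}}{2} + 3 \right)}}{2} - 1.
Check: d/dt[\frac{5 e^{\frac{t}{2}}}{3} - \frac{\log{\left(\frac{t^{2}}{2} + 3 \right)}}{2} - 1] = \frac{5 t^{2} e^{\frac{t}{2}} - 6 t + 30 e^{\frac{t}{2}}}{6 t^{2} + 36}, which equals G'(t).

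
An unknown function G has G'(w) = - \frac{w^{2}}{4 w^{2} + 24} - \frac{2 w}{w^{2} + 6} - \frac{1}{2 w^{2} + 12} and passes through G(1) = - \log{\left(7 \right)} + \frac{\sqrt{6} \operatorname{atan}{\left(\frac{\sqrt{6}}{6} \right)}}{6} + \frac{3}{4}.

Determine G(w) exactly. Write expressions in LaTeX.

G(w) = - \frac{w}{4} - \log{\left(w^{2} + 6 \right)} + \frac{\sqrt{6} \operatorname{atan}{\left(\frac{\sqrt{6} w}{6} \right)}}{6} + 1

Integrate term by term and add the pieces.
A general antiderivative is - \frac{w}{4} - \log{\left(w^{2} + 6 \right)} + \frac{\sqrt{6} \operatorname{atan}{\left(\frac{\sqrt{6} w}{6} \right)}}{6} + C.
The condition gives C = - \log{\left(7 \right)} + \frac{\sqrt{6} \operatorname{atan}{\left(\frac{\sqrt{6}}{6} \right)}}{6} + \frac{3}{4} - (- \log{\left(7 \right)} - \frac{1}{4} + \frac{\sqrt{6} \operatorname{atan}{\left(\frac{\sqrt{6}}{6} \right)}}{6}) = 1.
So G(w) = - \frac{w}{4} - \log{\left(w^{2} + 6 \right)} + \frac{\sqrt{6} \operatorname{atan}{\left(\frac{\sqrt{6} w}{6} \right)}}{6} + 1.
Check: d/dw[- \frac{w}{4} - \log{\left(w^{2} + 6 \right)} + \frac{\sqrt{6} \operatorname{atan}{\left(\frac{\sqrt{6} w}{6} \right)}}{6} + 1] = \frac{- w^{2} - 8 w - 2}{4 w^{2} + 24}, which equals G'(w).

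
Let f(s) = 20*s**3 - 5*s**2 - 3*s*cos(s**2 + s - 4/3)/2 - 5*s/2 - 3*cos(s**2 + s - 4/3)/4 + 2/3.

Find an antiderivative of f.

An antiderivative is F(s) = 5*s**4 - 5*s**3/3 - 5*s**2/4 + 2*s/3 - 3*sin(s**2 + s - 4/3)/4.

Integrate term by term and add the pieces.
Check: d/ds[5*s**4 - 5*s**3/3 - 5*s**2/4 + 2*s/3 - 3*sin(s**2 + s - 4/3)/4] = 20*s**3 - 5*s**2 - 3*s*cos(s**2 + s - 4/3)/2 - 5*s/2 - 3*cos(s**2 + s - 4/3)/4 + 2/3 = f(s).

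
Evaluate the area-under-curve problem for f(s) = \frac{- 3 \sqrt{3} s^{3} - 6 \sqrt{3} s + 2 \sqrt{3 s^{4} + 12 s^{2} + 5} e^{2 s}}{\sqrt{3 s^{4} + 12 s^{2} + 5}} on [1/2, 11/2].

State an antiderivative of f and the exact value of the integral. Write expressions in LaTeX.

Antiderivative: F(s) = - \frac{3 \sqrt{s^{4} + 4 s^{2} + \frac{5}{3}}}{2} + e^{2 s}; value = - \frac{\sqrt{149433}}{8} - e + \frac{\sqrt{393}}{8} + e^{11}

Check any antiderivative F(s) by computing F'(s) and comparing it with f(s).
F(s) = - \frac{3 \sqrt{s^{4} + 4 s^{2} + \frac{5}{3}}}{2} + e^{2 s} is an antiderivative of f.
Check: d/ds[- \frac{3 \sqrt{s^{4} + 4 s^{2} + \frac{5}{3}}}{2} + e^{2 s}] = \frac{- 3 \sqrt{3} s^{3} - 6 \sqrt{3} s + 2 \sqrt{3 s^{4} + 12 s^{2} + 5} e^{2 s}}{\sqrt{3 s^{4} + 12 s^{2} + 5}} = f(s).
F(11/2) = - \frac{\sqrt{149433}}{8} + e^{11}; F(1/2) = e - \frac{\sqrt{393}}{8}.
Integral = F(11/2) - F(1/2) = - \frac{\sqrt{149433}}{8} - e + \frac{\sqrt{393}}{8} + e^{11}.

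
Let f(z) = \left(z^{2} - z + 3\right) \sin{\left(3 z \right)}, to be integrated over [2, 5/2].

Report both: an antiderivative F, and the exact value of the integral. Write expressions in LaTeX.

Antiderivative: F(z) = - \frac{z^{2} \cos{\left(3 z \right)}}{3} + \frac{2 z \sin{\left(3 z \right)}}{9} + \frac{z \cos{\left(3 z \right)}}{3} - \frac{\sin{\left(3 z \right)}}{9} - \frac{25 \cos{\left(3 z \right)}}{27}; value = - \frac{235 \cos{\left(\frac{15}{2} \right)}}{108} - \frac{\sin{\left(6 \right)}}{3} + \frac{4 \sin{\left(\frac{15}{2} \right)}}{9} + \frac{43 \cos{\left(6 \right)}}{27}

Recover f(z) by differentiating a candidate F(z); any mismatch rules it out.
F(z) = - \frac{z^{2} \cos{\left(3 z \right)}}{3} + \frac{2 z \sin{\left(3 z \right)}}{9} + \frac{z \cos{\left(3 z \right)}}{3} - \frac{\sin{\left(3 z \right)}}{9} - \frac{25 \cos{\left(3 z \right)}}{27} is an antiderivative of f.
Check: d/dz[- \frac{z^{2} \cos{\left(3 z \right)}}{3} + \frac{2 z \sin{\left(3 z \right)}}{9} + \frac{z \cos{\left(3 z \right)}}{3} - \frac{\sin{\left(3 z \right)}}{9} - \frac{25 \cos{\left(3 z \right)}}{27}] = z^{2} \sin{\left(3 z \right)} - z \sin{\left(3 z \right)} + 3 \sin{\left(3 z \right)}, which equals f(z).
F(5/2) = - \frac{235 \cos{\left(\frac{15}{2} \right)}}{108} + \frac{4 \sin{\left(\frac{15}{2} \right)}}{9}; F(2) = - \frac{43 \cos{\left(6 \right)}}{27} + \frac{\sin{\left(6 \right)}}{3}.
Integral = F(5/2) - F(2) = - \frac{235 \cos{\left(\frac{15}{2} \right)}}{108} - \frac{\sin{\left(6 \right)}}{3} + \frac{4 \sin{\left(\frac{15}{2} \right)}}{9} + \frac{43 \cos{\left(6 \right)}}{27}.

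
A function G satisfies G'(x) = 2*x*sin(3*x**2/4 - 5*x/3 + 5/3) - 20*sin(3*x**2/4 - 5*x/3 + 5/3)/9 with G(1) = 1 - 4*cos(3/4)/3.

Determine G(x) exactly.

G(x) = (3 - 4*cos(3*x**2/4 - 5*x/3 + 5/3))/3

G'(x) matches the chain-rule pattern g'(h)*h' with inner function h(x) = 3*x**2/4 - 5*x/3 + 5/3; substituting u = h(x) collapses the integral.
A general antiderivative is -4*cos(3*x**2/4 - 5*x/3 + 5/3)/3 + C.
The condition gives C = 1 - 4*cos(3/4)/3 - (-4*cos(3/4)/3) = 1.
So G(x) = (3 - 4*cos(3*x**2/4 - 5*x/3 + 5/3))/3.
Check: d/dx[(3 - 4*cos(3*x**2/4 - 5*x/3 + 5/3))/3] = 2*x*sin(3*x**2/4 - 5*x/3 + 5/3) - 20*sin(3*x**2/4 - 5*x/3 + 5/3)/9 = G'(x).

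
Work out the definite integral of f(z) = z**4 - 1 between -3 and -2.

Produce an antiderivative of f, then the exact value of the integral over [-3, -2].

Antiderivative: F(z) = z**5/5 - z; value = 206/5

An antiderivative F(z) passes only if d/dz[F] lands on f(z) exactly.
F(z) = z**5/5 - z is an antiderivative of f.
Check: d/dz[z**5/5 - z] = z**4 - 1 = f(z).
F(-2) = -22/5; F(-3) = -228/5.
Integral = F(-2) - F(-3) = 206/5.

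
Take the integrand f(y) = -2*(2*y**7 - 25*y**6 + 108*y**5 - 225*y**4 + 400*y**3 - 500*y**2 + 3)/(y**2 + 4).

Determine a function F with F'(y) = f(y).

An antiderivative is F(y) = -(2*y**6 - 30*y**5 + 150*y**4 - 250*y**3 + 9*atan(y/2))/3.

Any candidate F(y) must reproduce f(y) exactly when differentiated.
Check: d/dy[-(2*y**6 - 30*y**5 + 150*y**4 - 250*y**3 + 9*atan(y/2))/3] = (-4*y**7 + 50*y**6 - 216*y**5 + 450*y**4 - 800*y**3 + 1000*y**2 - 6)/(y**2 + 4), which equals f(y).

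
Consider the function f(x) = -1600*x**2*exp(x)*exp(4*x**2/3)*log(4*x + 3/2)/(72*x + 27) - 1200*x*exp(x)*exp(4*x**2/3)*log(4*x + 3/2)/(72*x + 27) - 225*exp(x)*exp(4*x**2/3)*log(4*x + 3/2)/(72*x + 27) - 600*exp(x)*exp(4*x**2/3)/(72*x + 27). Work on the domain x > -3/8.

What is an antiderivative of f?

Recognize the product-rule pattern: f = u'v + uv' with u = -25*exp(4*x**2/3 + x)/3, v = log(4*x + 3/2), so integration by parts undoes it.
Check: d/dx[-25*exp(x)*exp(4*x**2/3)*log(4*x + 3/2)/3] = (-1600*x**2*exp(x)*exp(4*x**2/3)*log(4*x + 3/2) - 1200*x*exp(x)*exp(4*x**2/3)*log(4*x + 3/2) - 225*exp(x)*exp(4*x**2/3)*log(4*x + 3/2) - 600*exp(x)*exp(4*x**2/3))/(72*x + 27), which equals f(x).

An antiderivative is F(x) = -25*exp(x)*exp(4*x**2/3)*log(4*x + 3/2)/3.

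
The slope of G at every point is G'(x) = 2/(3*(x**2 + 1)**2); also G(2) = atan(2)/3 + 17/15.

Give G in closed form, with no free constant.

The proposed G(x) is checked by its d/dx: the result must match the given G'(x).
A general antiderivative is 2*x/(6*x**2 + 6) + atan(x)/3 + C.
The condition gives C = atan(2)/3 + 17/15 - (2/15 + atan(2)/3) = 1.
So G(x) = (3*x**2 + x + (x**2 + 1)*atan(x) + 3)/(3*(x**2 + 1)).
Check: d/dx[(3*x**2 + x + (x**2 + 1)*atan(x) + 3)/(3*(x**2 + 1))] = 2/(3*x**4 + 6*x**2 + 3), which equals G'(x).

G(x) = (3*x**2 + x + (x**2 + 1)*atan(x) + 3)/(3*(x**2 + 1))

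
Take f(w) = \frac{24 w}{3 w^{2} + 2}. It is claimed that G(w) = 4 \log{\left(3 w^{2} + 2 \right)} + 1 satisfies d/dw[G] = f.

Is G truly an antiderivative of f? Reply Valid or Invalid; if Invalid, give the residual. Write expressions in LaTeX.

Valid. The derivative of G reproduces f.

d/dw[G] = \frac{24 w}{3 w^{2} + 2}
This equals f(w) exactly, so the claim holds.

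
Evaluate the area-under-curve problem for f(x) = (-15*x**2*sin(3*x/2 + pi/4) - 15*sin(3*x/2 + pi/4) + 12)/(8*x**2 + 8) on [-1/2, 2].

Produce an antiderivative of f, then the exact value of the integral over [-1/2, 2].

An antiderivative F(x) passes only if d/dx[F] lands on f(x) exactly.
F(x) = (5*cos(3*x/2 + pi/4) + 6*atan(x))/4 is an antiderivative of f.
Check: d/dx[(5*cos(3*x/2 + pi/4) + 6*atan(x))/4] = (-15*x**2*sin(3*x/2 + pi/4) - 15*sin(3*x/2 + pi/4) + 12)/(8*x**2 + 8) = f(x).
F(2) = 5*cos(pi/4 + 3)/4 + 3*atan(2)/2; F(-1/2) = -3*atan(1/2)/2 + 5*sin(3/4 + pi/4)/4.
Integral = F(2) - F(-1/2) = -5*sin(3/4 + pi/4)/4 + 5*cos(pi/4 + 3)/4 + 3*atan(1/2)/2 + 3*atan(2)/2.

Antiderivative: F(x) = (5*cos(3*x/2 + pi/4) + 6*atan(x))/4; value = -5*sin(3/4 + pi/4)/4 + 5*cos(pi/4 + 3)/4 + 3*atan(1/2)/2 + 3*atan(2)/2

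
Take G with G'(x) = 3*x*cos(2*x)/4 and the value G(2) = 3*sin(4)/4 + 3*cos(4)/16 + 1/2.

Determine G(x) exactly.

G(x) = 3*x*sin(2*x)/8 + 3*cos(2*x)/16 + 1/2

For G(x) to be correct, d/dx[G] must agree with the stated G'(x) identically.
A general antiderivative is 3*x*sin(2*x)/8 + 3*cos(2*x)/16 + C.
The condition gives C = 3*sin(4)/4 + 3*cos(4)/16 + 1/2 - (3*sin(4)/4 + 3*cos(4)/16) = 1/2.
So G(x) = 3*x*sin(2*x)/8 + 3*cos(2*x)/16 + 1/2.
Check: d/dx[3*x*sin(2*x)/8 + 3*cos(2*x)/16 + 1/2] = 3*x*cos(2*x)/4 = G'(x).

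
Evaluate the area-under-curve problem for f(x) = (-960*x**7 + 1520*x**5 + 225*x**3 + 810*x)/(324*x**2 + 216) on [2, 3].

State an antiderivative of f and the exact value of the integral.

For F(x) to be correct the identity F'(x) - f(x) = 0 must hold.
F(x) = 5*(3/4 - 2*x**2/3)**3/3 + 5*log(x**2 + 2/3)/2 is an antiderivative of f.
Check: d/dx[5*(3/4 - 2*x**2/3)**3/3 + 5*log(x**2 + 2/3)/2] = (-960*x**7 + 1520*x**5 + 225*x**3 + 810*x)/(324*x**2 + 216) = f(x).
F(3) = -15435/64 + 5*log(29/3)/2; F(2) = -60835/5184 + 5*log(14/3)/2.
Integral = F(3) - F(2) = -148675/648 - 5*log(14/3)/2 + 5*log(29/3)/2.

Antiderivative: F(x) = 5*(3/4 - 2*x**2/3)**3/3 + 5*log(x**2 + 2/3)/2; value = -148675/648 - 5*log(14/3)/2 + 5*log(29/3)/2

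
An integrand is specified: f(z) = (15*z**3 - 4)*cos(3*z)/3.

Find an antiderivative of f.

An antiderivative is F(z) = (45*z**3*sin(3*z) + 45*z**2*cos(3*z) - 30*z*sin(3*z) - 12*sin(3*z) - 10*cos(3*z))/27.

A candidate is checked by its d/dz: the result must match f(z).
Check: d/dz[(45*z**3*sin(3*z) + 45*z**2*cos(3*z) - 30*z*sin(3*z) - 12*sin(3*z) - 10*cos(3*z))/27] = 5*z**3*cos(3*z) - 4*cos(3*z)/3, which equals f(z).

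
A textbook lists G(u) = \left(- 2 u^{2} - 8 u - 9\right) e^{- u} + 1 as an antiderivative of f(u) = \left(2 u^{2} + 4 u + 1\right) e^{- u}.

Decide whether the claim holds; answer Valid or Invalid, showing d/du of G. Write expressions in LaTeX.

Valid - differentiating G returns exactly f.

d/du[G] = \left(2 u^{2} + 4 u + 1\right) e^{- u}
This equals f(u) exactly, so the claim holds.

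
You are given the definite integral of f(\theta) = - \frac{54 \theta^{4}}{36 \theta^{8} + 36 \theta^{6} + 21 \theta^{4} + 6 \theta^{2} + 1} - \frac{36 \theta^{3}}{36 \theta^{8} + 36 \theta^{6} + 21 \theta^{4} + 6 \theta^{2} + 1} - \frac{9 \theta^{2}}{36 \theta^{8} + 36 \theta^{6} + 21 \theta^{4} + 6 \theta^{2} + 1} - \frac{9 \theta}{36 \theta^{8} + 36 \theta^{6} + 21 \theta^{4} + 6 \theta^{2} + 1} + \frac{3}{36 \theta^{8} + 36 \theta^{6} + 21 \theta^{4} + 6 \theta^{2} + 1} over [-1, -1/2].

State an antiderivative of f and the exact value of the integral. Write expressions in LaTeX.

Antiderivative: F(\theta) = \frac{\theta + \frac{1}{2}}{2 \theta^{4} + \theta^{2} + \frac{1}{3}}; value = \frac{3}{20}

Recognize the product-rule pattern: f = u'v + uv' with u = \frac{1}{2 \theta^{4} + \theta^{2} + \frac{1}{3}}, v = \theta + \frac{1}{2}, so integration by parts undoes it.
F(\theta) = \frac{\theta + \frac{1}{2}}{2 \theta^{4} + \theta^{2} + \frac{1}{3}} is an antiderivative of f.
Check: d/d\theta[\frac{\theta + \frac{1}{2}}{2 \theta^{4} + \theta^{2} + \frac{1}{3}}] = \frac{- 54 \theta^{4} - 36 \theta^{3} - 9 \theta^{2} - 9 \theta + 3}{36 \theta^{8} + 36 \theta^{6} + 21 \theta^{4} + 6 \theta^{2} + 1}, which equals f(\theta).
F(-1/2) = 0; F(-1) = - \frac{3}{20}.
Integral = F(-1/2) - F(-1) = \frac{3}{20}.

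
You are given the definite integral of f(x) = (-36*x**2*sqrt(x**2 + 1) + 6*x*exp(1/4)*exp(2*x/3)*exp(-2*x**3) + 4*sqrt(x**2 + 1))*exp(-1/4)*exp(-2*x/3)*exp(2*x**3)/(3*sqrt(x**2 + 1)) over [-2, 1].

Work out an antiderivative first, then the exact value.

Recover f(x) by differentiating a candidate F(x); any mismatch rules it out.
F(x) = sqrt(4*x**2 + 4) - 2*exp(2*x**3 - 2*x/3 - 1/4) is an antiderivative of f.
Check: d/dx[sqrt(4*x**2 + 4) - 2*exp(2*x**3 - 2*x/3 - 1/4)] = (-36*x**2*sqrt(x**2 + 1) + 6*x*exp(1/4)*exp(2*x/3)*exp(-2*x**3) + 4*sqrt(x**2 + 1))*exp(-1/4)*exp(-2*x/3)*exp(2*x**3)/(3*sqrt(x**2 + 1)) = f(x).
F(1) = -2*exp(13/12) + 2*sqrt(2); F(-2) = -2*exp(-179/12) + 2*sqrt(5).
Integral = F(1) - F(-2) = -2*exp(13/12) - 2*sqrt(5) + 2*exp(-179/12) + 2*sqrt(2).

Antiderivative: F(x) = sqrt(4*x**2 + 4) - 2*exp(2*x**3 - 2*x/3 - 1/4); value = -2*exp(13/12) - 2*sqrt(5) + 2*exp(-179/12) + 2*sqrt(2)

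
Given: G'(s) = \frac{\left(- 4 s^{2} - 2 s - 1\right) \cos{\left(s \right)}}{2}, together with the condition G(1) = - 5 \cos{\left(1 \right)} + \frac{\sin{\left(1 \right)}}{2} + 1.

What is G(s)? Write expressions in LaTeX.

A candidate passes only if d/ds[G] lands on the given G'(s) exactly.
A general antiderivative is - 2 s^{2} \sin{\left(s \right)} - s \sin{\left(s \right)} - 4 s \cos{\left(s \right)} + \frac{7 \sin{\left(s \right)}}{2} - \cos{\left(s \right)} + C.
The condition gives C = - 5 \cos{\left(1 \right)} + \frac{\sin{\left(1 \right)}}{2} + 1 - (- 5 \cos{\left(1 \right)} + \frac{\sin{\left(1 \right)}}{2}) = 1.
So G(s) = - 2 s^{2} \sin{\left(s \right)} - s \sin{\left(s \right)} - 4 s \cos{\left(s \right)} + \frac{7 \sin{\left(s \right)}}{2} - \cos{\left(s \right)} + 1.
Check: d/ds[- 2 s^{2} \sin{\left(s \right)} - s \sin{\left(s \right)} - 4 s \cos{\left(s \right)} + \frac{7 \sin{\left(s \right)}}{2} - \cos{\left(s \right)} + 1] = - 2 s^{2} \cos{\left(s \right)} - s \cos{\left(s \right)} - \frac{\cos{\left(s \right)}}{2}, which equals G'(s).

G(s) = - 2 s^{2} \sin{\left(s \right)} - s \sin{\left(s \right)} - 4 s \cos{\left(s \right)} + \frac{7 \sin{\left(s \right)}}{2} - \cos{\left(s \right)} + 1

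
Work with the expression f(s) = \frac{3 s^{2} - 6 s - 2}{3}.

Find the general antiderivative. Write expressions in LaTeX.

An antiderivative F(s) passes only if d/ds[F] lands on f(s) exactly.
Check: d/ds[\frac{s \left(s^{2} - 3 s - 2\right)}{3}] = s^{2} - 2 s - \frac{2}{3}, which equals f(s).

F(s) = \frac{s \left(s^{2} - 3 s - 2\right)}{3} + C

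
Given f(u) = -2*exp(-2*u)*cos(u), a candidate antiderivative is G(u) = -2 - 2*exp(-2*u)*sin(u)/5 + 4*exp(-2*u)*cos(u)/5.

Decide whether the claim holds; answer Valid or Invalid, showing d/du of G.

Valid. The derivative of G reproduces f.

d/du[G] = -2*exp(-2*u)*cos(u)
This equals f(u) exactly, so the claim holds.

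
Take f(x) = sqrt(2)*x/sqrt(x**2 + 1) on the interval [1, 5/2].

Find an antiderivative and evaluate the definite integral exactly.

Antiderivative: F(x) = sqrt(2)*sqrt(x**2 + 1); value = -2 + sqrt(58)/2

f matches the chain-rule pattern g'(h)*h' with inner function h(x) = 2*x**2 + 2; substituting u = h(x) collapses the integral.
F(x) = sqrt(2)*sqrt(x**2 + 1) is an antiderivative of f.
Check: d/dx[sqrt(2)*sqrt(x**2 + 1)] = sqrt(2)*x/sqrt(x**2 + 1) = f(x).
F(5/2) = sqrt(58)/2; F(1) = 2.
Integral = F(5/2) - F(1) = -2 + sqrt(58)/2.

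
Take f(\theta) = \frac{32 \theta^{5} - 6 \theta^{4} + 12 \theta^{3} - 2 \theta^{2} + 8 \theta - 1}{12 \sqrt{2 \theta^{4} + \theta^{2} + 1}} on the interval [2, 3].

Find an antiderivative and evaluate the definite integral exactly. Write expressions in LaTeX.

Recognize the product-rule pattern: f = u'v + uv' with u = - \frac{\sqrt{2 \theta^{4} + \theta^{2} + 1}}{3}, v = - \theta^{2} + \frac{\theta}{4}, so integration by parts undoes it.
F(\theta) = \frac{\theta^{2} \sqrt{2 \theta^{4} + \theta^{2} + 1}}{3} - \frac{\theta \sqrt{2 \theta^{4} + \theta^{2} + 1}}{12} is an antiderivative of f.
Check: d/d\theta[\frac{\theta^{2} \sqrt{2 \theta^{4} + \theta^{2} + 1}}{3} - \frac{\theta \sqrt{2 \theta^{4} + \theta^{2} + 1}}{12}] = \frac{32 \theta^{5} - 6 \theta^{4} + 12 \theta^{3} - 2 \theta^{2} + 8 \theta - 1}{12 \sqrt{2 \theta^{4} + \theta^{2} + 1}} = f(\theta).
F(3) = \frac{11 \sqrt{43}}{2}; F(2) = \frac{7 \sqrt{37}}{6}.
Integral = F(3) - F(2) = - \frac{7 \sqrt{37}}{6} + \frac{11 \sqrt{43}}{2}.

Antiderivative: F(\theta) = \frac{\theta^{2} \sqrt{2 \theta^{4} + \theta^{2} + 1}}{3} - \frac{\theta \sqrt{2 \theta^{4} + \theta^{2} + 1}}{12}; value = - \frac{7 \sqrt{37}}{6} + \frac{11 \sqrt{43}}{2}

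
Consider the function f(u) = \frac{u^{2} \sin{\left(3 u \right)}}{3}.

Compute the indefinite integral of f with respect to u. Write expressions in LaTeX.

F(u) = - \frac{u^{2} \cos{\left(3 u \right)}}{9} + \frac{2 u \sin{\left(3 u \right)}}{27} + \frac{2 \cos{\left(3 u \right)}}{81} + C

Whatever form F(u) takes, F'(u) = f(u) is non-negotiable.
Check: d/du[- \frac{u^{2} \cos{\left(3 u \right)}}{9} + \frac{2 u \sin{\left(3 u \right)}}{27} + \frac{2 \cos{\left(3 u \right)}}{81}] = \frac{u^{2} \sin{\left(3 u \right)}}{3} = f(u).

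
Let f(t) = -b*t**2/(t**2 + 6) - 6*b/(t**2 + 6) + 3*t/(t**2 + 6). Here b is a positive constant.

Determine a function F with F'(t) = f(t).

An antiderivative is F(t) = -(2*b*t - 3*log(t**2/2 + 3))/2.

Integrate term by term and add the pieces.
Check: d/dt[-(2*b*t - 3*log(t**2/2 + 3))/2] = (-b*t**2 - 6*b + 3*t)/(t**2 + 6), which equals f(t).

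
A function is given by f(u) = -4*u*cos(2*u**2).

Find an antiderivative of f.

f matches the chain-rule pattern g'(h)*h' with inner function h(u) = 2*u**2; substituting w = h(u) collapses the integral.
Check: d/du[-sin(2*u**2)] = -4*u*cos(2*u**2) = f(u).

An antiderivative is F(u) = -sin(2*u**2).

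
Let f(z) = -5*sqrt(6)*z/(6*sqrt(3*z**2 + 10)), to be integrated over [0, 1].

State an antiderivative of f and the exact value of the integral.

The substitution u = z**2/2 + 5/3 works: f is exactly (dF/du)*(du/dz) for that inner function.
F(z) = -5*sqrt(6)*sqrt(3*z**2 + 10)/18 is an antiderivative of f.
Check: d/dz[-5*sqrt(6)*sqrt(3*z**2 + 10)/18] = -5*sqrt(6)*z/(6*sqrt(3*z**2 + 10)) = f(z).
F(1) = -5*sqrt(78)/18; F(0) = -5*sqrt(15)/9.
Integral = F(1) - F(0) = -5*sqrt(78)/18 + 5*sqrt(15)/9.

Antiderivative: F(z) = -5*sqrt(6)*sqrt(3*z**2 + 10)/18; value = -5*sqrt(78)/18 + 5*sqrt(15)/9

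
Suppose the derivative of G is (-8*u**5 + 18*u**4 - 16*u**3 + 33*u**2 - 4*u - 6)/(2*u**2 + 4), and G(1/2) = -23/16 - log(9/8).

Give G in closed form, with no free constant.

G(u) = -u**4 + 3*u**3 - 3*u/2 - log(u**2/2 + 1) - 1

For G(u) to be correct, d/du[G] must agree with the stated G'(u) identically.
A general antiderivative is -u**4 + 3*u**3 - 3*u/2 - log(u**2/2 + 1) + C.
The condition gives C = -23/16 - log(9/8) - (-7/16 - log(9/8)) = -1.
So G(u) = -u**4 + 3*u**3 - 3*u/2 - log(u**2/2 + 1) - 1.
Check: d/du[-u**4 + 3*u**3 - 3*u/2 - log(u**2/2 + 1) - 1] = (-8*u**5 + 18*u**4 - 16*u**3 + 33*u**2 - 4*u - 6)/(2*u**2 + 4) = G'(u).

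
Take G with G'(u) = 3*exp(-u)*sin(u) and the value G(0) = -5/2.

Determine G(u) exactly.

Recover the given G'(u) by differentiating a candidate G(u); any mismatch rules it out.
A general antiderivative is -3*exp(-u)*sin(u)/2 - 3*exp(-u)*cos(u)/2 + C.
The condition gives C = -5/2 - (-3/2) = -1.
So G(u) = (-2*exp(u) - 3*sin(u) - 3*cos(u))*exp(-u)/2.
Check: d/du[(-2*exp(u) - 3*sin(u) - 3*cos(u))*exp(-u)/2] = 3*exp(-u)*sin(u) = G'(u).

G(u) = (-2*exp(u) - 3*sin(u) - 3*cos(u))*exp(-u)/2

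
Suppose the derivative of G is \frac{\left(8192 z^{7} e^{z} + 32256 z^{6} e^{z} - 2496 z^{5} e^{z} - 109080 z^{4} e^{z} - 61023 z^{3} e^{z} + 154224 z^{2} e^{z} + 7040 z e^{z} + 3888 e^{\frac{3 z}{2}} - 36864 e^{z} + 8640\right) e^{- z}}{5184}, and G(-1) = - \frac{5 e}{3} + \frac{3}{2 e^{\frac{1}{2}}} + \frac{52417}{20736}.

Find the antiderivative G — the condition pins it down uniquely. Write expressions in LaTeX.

Recover the given G'(z) by differentiating a candidate G(z); any mismatch rules it out.
A general antiderivative is - 2 z^{4} + \frac{3 z^{3}}{2} + z^{2} + \left(\frac{2 z^{2}}{3} + \frac{3 z}{4} - \frac{4}{3}\right)^{4} + \frac{3 e^{\frac{z}{2}}}{2} + 2 - \frac{5 e^{- z}}{3} + C.
The condition gives C = - \frac{5 e}{3} + \frac{3}{2 e^{\frac{1}{2}}} + \frac{52417}{20736} - (- \frac{5 e}{3} + \frac{3}{2 e^{\frac{1}{2}}} + \frac{73153}{20736}) = -1.
So G(z) = \frac{\left(4096 z^{8} e^{z} + 18432 z^{7} e^{z} - 1664 z^{6} e^{z} - 87264 z^{5} e^{z} - 61023 z^{4} e^{z} + 205632 z^{3} e^{z} + 14080 z^{2} e^{z} - 147456 z e^{z} + 31104 e^{\frac{3 z}{2}} + 86272 e^{z} - 34560\right) e^{- z}}{20736}.
Check: d/dz[\frac{\left(4096 z^{8} e^{z} + 18432 z^{7} e^{z} - 1664 z^{6} e^{z} - 87264 z^{5} e^{z} - 61023 z^{4} e^{z} + 205632 z^{3} e^{z} + 14080 z^{2} e^{z} - 147456 z e^{z} + 31104 e^{\frac{3 z}{2}} + 86272 e^{z} - 34560\right) e^{- z}}{20736}] = \frac{\left(8192 z^{7} e^{z} + 32256 z^{6} e^{z} - 2496 z^{5} e^{z} - 109080 z^{4} e^{z} - 61023 z^{3} e^{z} + 154224 z^{2} e^{z} + 7040 z e^{z} + 3888 e^{\frac{3 z}{2}} - 36864 e^{z} + 8640\right) e^{- z}}{5184} = G'(z).

G(z) = \frac{\left(4096 z^{8} e^{z} + 18432 z^{7} e^{z} - 1664 z^{6} e^{z} - 87264 z^{5} e^{z} - 61023 z^{4} e^{z} + 205632 z^{3} e^{z} + 14080 z^{2} e^{z} - 147456 z e^{z} + 31104 e^{\frac{3 z}{2}} + 86272 e^{z} - 34560\right) e^{- z}}{20736}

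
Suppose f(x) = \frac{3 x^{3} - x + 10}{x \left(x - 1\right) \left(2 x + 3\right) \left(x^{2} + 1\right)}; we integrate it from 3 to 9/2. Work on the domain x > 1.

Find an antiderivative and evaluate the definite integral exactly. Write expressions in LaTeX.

Antiderivative: F(x) = - \frac{10 \log{\left(x \right)}}{3} + \frac{6 \log{\left(x - 1 \right)}}{5} + \frac{11 \log{\left(x + \frac{3}{2} \right)}}{195} + \frac{27 \log{\left(x^{2} + 1 \right)}}{26} + \frac{5 \operatorname{atan}{\left(x \right)}}{13}; value = - \frac{661 \log{\left(\frac{9}{2} \right)}}{195} - \frac{27 \log{\left(10 \right)}}{26} - \frac{6 \log{\left(2 \right)}}{5} - \frac{5 \operatorname{atan}{\left(3 \right)}}{13} + \frac{11 \log{\left(6 \right)}}{195} + \frac{5 \operatorname{atan}{\left(\frac{9}{2} \right)}}{13} + \frac{6 \log{\left(\frac{7}{2} \right)}}{5} + \frac{27 \log{\left(\frac{85}{4} \right)}}{26} + \frac{10 \log{\left(3 \right)}}{3}

The denominator factors as x \left(x - 1\right) \left(2 x + 3\right) \left(x^{2} + 1\right); partial fractions split f into directly integrable pieces: \frac{27 x + 5}{13 \left(x^{2} + 1\right)} + \frac{22}{195 \left(2 x + 3\right)} + \frac{6}{5 \left(x - 1\right)} - \frac{10}{3 x}.
F(x) = - \frac{10 \log{\left(x \right)}}{3} + \frac{6 \log{\left(x - 1 \right)}}{5} + \frac{11 \log{\left(x + \frac{3}{2} \right)}}{195} + \frac{27 \log{\left(x^{2} + 1 \right)}}{26} + \frac{5 \operatorname{atan}{\left(x \right)}}{13} is an antiderivative of f.
Check: d/dx[- \frac{10 \log{\left(x \right)}}{3} + \frac{6 \log{\left(x - 1 \right)}}{5} + \frac{11 \log{\left(x + \frac{3}{2} \right)}}{195} + \frac{27 \log{\left(x^{2} + 1 \right)}}{26} + \frac{5 \operatorname{atan}{\left(x \right)}}{13}] = \frac{3 x^{3} - x + 10}{2 x^{5} + x^{4} - x^{3} + x^{2} - 3 x}, which equals f(x).
F(9/2) = - \frac{10 \log{\left(\frac{9}{2} \right)}}{3} + \frac{11 \log{\left(6 \right)}}{195} + \frac{5 \operatorname{atan}{\left(\frac{9}{2} \right)}}{13} + \frac{6 \log{\left(\frac{7}{2} \right)}}{5} + \frac{27 \log{\left(\frac{85}{4} \right)}}{26}; F(3) = - \frac{10 \log{\left(3 \right)}}{3} + \frac{11 \log{\left(\frac{9}{2} \right)}}{195} + \frac{5 \operatorname{atan}{\left(3 \right)}}{13} + \frac{6 \log{\left(2 \right)}}{5} + \frac{27 \log{\left(10 \right)}}{26}.
Integral = F(9/2) - F(3) = - \frac{661 \log{\left(\frac{9}{2} \right)}}{195} - \frac{27 \log{\left(10 \right)}}{26} - \frac{6 \log{\left(2 \right)}}{5} - \frac{5 \operatorname{atan}{\left(3 \right)}}{13} + \frac{11 \log{\left(6 \right)}}{195} + \frac{5 \operatorname{atan}{\left(\frac{9}{2} \right)}}{13} + \frac{6 \log{\left(\frac{7}{2} \right)}}{5} + \frac{27 \log{\left(\frac{85}{4} \right)}}{26} + \frac{10 \log{\left(3 \right)}}{3}.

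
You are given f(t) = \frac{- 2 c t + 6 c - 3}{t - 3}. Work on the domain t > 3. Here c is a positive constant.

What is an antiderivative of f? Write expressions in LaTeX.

Check any antiderivative F(t) by computing F'(t) and comparing it with f(t).
Check: d/dt[- 2 c t - 3 \log{\left(t - 3 \right)}] = \frac{- 2 c t + 6 c - 3}{t - 3} = f(t).

An antiderivative is F(t) = - 2 c t - 3 \log{\left(t - 3 \right)}.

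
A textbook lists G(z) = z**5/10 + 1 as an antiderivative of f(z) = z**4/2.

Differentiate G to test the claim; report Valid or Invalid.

Valid: G'(z) = f(z).

d/dz[G] = z**4/2
This equals f(z) exactly, so the claim holds.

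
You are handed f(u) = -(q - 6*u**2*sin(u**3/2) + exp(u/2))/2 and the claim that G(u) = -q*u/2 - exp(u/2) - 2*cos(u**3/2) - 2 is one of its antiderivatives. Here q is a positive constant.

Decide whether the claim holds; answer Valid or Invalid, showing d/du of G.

d/du[G] = -q/2 + 3*u**2*sin(u**3/2) - exp(u/2)/2
This equals f(u) exactly, so the claim holds.

Valid - differentiating G returns exactly f.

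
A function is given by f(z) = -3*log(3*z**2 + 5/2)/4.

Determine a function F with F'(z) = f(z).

An antiderivative is F(z) = -(3*z*log(3*z**2 + 5/2) - 6*z + sqrt(30)*atan(sqrt(30)*z/5))/4.

For F(z) to be correct the identity F'(z) - f(z) = 0 must hold.
Check: d/dz[-(3*z*log(3*z**2 + 5/2) - 6*z + sqrt(30)*atan(sqrt(30)*z/5))/4] = -3*log(3*z**2 + 5/2)/4 = f(z).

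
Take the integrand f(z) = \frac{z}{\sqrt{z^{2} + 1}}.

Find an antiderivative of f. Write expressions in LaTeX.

An antiderivative is F(z) = \sqrt{z^{2} + 1}.

The substitution u = z^{2} + 1 works: f is exactly (dF/du)*(du/dz) for that inner function.
Check: d/dz[\sqrt{z^{2} + 1}] = \frac{z}{\sqrt{z^{2} + 1}} = f(z).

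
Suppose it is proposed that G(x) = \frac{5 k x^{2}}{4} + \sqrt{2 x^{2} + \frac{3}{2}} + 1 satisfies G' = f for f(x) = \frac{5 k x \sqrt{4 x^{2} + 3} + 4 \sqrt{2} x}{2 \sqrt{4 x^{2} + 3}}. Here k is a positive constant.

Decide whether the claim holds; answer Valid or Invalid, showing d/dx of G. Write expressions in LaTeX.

d/dx[G] = \frac{5 k x \sqrt{4 x^{2} + 3} + 4 \sqrt{2} x}{2 \sqrt{4 x^{2} + 3}}
This equals f(x) exactly, so the claim holds.

Valid: G'(x) = f(x).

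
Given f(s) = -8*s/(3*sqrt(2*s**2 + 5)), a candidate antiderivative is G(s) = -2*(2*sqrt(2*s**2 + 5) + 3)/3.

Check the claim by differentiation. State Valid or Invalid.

Valid: G'(s) = f(s).

d/ds[G] = -8*s/(3*sqrt(2*s**2 + 5))
This equals f(s) exactly, so the claim holds.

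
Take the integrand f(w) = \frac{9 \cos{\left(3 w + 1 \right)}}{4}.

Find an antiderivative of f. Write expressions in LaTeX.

For F(w) to be correct the identity F'(w) - f(w) = 0 must hold.
Check: d/dw[\frac{3 \sin{\left(3 w + 1 \right)}}{4}] = \frac{9 \cos{\left(3 w + 1 \right)}}{4} = f(w).

An antiderivative is F(w) = \frac{3 \sin{\left(3 w + 1 \right)}}{4}.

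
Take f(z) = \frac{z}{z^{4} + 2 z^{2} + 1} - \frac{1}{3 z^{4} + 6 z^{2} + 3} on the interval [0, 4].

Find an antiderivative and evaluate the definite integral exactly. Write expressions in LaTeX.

Antiderivative: F(z) = \frac{- z^{2} \operatorname{atan}{\left(z \right)} - z - \operatorname{atan}{\left(z \right)} - 3}{6 z^{2} + 6}; value = \frac{22}{51} - \frac{\operatorname{atan}{\left(4 \right)}}{6}

The integrand splits into summands that can be handled one at a time.
F(z) = \frac{- z^{2} \operatorname{atan}{\left(z \right)} - z - \operatorname{atan}{\left(z \right)} - 3}{6 z^{2} + 6} is an antiderivative of f.
Check: d/dz[\frac{- z^{2} \operatorname{atan}{\left(z \right)} - z - \operatorname{atan}{\left(z \right)} - 3}{6 z^{2} + 6}] = \frac{3 z - 1}{3 z^{4} + 6 z^{2} + 3}, which equals f(z).
F(4) = - \frac{\operatorname{atan}{\left(4 \right)}}{6} - \frac{7}{102}; F(0) = - \frac{1}{2}.
Integral = F(4) - F(0) = \frac{22}{51} - \frac{\operatorname{atan}{\left(4 \right)}}{6}.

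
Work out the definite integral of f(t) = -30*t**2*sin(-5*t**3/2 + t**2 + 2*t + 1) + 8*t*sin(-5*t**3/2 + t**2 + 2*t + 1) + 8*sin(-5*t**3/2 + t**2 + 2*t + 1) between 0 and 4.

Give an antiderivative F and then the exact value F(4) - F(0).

f matches the chain-rule pattern g'(h)*h' with inner function h(t) = -5*t**3/2 + t**2 + 2*t + 1; substituting u = h(t) collapses the integral.
F(t) = -4*cos(-5*t**3/2 + t**2 + 2*t + 1) is an antiderivative of f.
Check: d/dt[-4*cos(-5*t**3/2 + t**2 + 2*t + 1)] = -30*t**2*sin(-5*t**3/2 + t**2 + 2*t + 1) + 8*t*sin(-5*t**3/2 + t**2 + 2*t + 1) + 8*sin(-5*t**3/2 + t**2 + 2*t + 1) = f(t).
F(4) = -4*cos(135); F(0) = -4*cos(1).
Integral = F(4) - F(0) = 4*cos(1) - 4*cos(135).

Antiderivative: F(t) = -4*cos(-5*t**3/2 + t**2 + 2*t + 1); value = 4*cos(1) - 4*cos(135)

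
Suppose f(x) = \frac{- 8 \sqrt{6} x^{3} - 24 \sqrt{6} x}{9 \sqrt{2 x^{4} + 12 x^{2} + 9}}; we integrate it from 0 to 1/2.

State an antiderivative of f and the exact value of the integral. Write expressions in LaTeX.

f matches the chain-rule pattern g'(h)*h' with inner function h(x) = \frac{x^{4}}{3} + 2 x^{2} + \frac{3}{2}; substituting u = h(x) collapses the integral.
F(x) = - \frac{2 \sqrt{6} \sqrt{2 x^{4} + 12 x^{2} + 9}}{9} is an antiderivative of f.
Check: d/dx[- \frac{2 \sqrt{6} \sqrt{2 x^{4} + 12 x^{2} + 9}}{9}] = \frac{- 8 \sqrt{6} x^{3} - 24 \sqrt{6} x}{9 \sqrt{2 x^{4} + 12 x^{2} + 9}} = f(x).
F(1/2) = - \frac{\sqrt{291}}{9}; F(0) = - \frac{2 \sqrt{6}}{3}.
Integral = F(1/2) - F(0) = - \frac{\sqrt{291}}{9} + \frac{2 \sqrt{6}}{3}.

Antiderivative: F(x) = - \frac{2 \sqrt{6} \sqrt{2 x^{4} + 12 x^{2} + 9}}{9}; value = - \frac{\sqrt{291}}{9} + \frac{2 \sqrt{6}}{3}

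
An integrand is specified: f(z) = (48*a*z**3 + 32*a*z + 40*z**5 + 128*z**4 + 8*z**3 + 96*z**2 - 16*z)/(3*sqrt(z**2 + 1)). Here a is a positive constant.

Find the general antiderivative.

f has the shape u'v + uv' for u = 4*sqrt(4*z**2 + 4)/3 and v = 2*a*z**2 + z**4 + 4*z**3 - z**2 — it is the derivative of the product u*v.
Check: d/dz[8*a*z**2*sqrt(4*z**2 + 4)/3 + 4*z**4*sqrt(4*z**2 + 4)/3 + 16*z**3*sqrt(4*z**2 + 4)/3 - 4*z**2*sqrt(4*z**2 + 4)/3] = (48*a*z**3 + 32*a*z + 40*z**5 + 128*z**4 + 8*z**3 + 96*z**2 - 16*z)/(3*sqrt(z**2 + 1)) = f(z).

F(z) = 8*a*z**2*sqrt(4*z**2 + 4)/3 + 4*z**4*sqrt(4*z**2 + 4)/3 + 16*z**3*sqrt(4*z**2 + 4)/3 - 4*z**2*sqrt(4*z**2 + 4)/3 + C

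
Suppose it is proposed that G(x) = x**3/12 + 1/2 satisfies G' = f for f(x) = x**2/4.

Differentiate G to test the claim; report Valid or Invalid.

Valid: G'(x) = f(x).

d/dx[G] = x**2/4
This equals f(x) exactly, so the claim holds.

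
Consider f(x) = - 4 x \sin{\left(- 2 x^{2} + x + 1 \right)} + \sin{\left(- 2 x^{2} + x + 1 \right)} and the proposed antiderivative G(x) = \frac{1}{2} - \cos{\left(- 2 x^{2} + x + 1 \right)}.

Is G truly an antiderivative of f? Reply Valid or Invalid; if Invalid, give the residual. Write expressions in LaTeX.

d/dx[G] = - 4 x \sin{\left(- 2 x^{2} + x + 1 \right)} + \sin{\left(- 2 x^{2} + x + 1 \right)}
This equals f(x) exactly, so the claim holds.

Valid: G'(x) = f(x).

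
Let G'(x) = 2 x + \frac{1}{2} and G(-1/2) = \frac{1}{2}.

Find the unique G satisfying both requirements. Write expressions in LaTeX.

A first test for any G(x): its x-derivative must equal the given G'(x).
A general antiderivative is x^{2} + \frac{x}{2} + C.
The condition gives C = \frac{1}{2} - (0) = \frac{1}{2}.
So G(x) = \frac{2 x^{2} + x + 1}{2}.
Check: d/dx[\frac{2 x^{2} + x + 1}{2}] = 2 x + \frac{1}{2} = G'(x).

G(x) = \frac{2 x^{2} + x + 1}{2}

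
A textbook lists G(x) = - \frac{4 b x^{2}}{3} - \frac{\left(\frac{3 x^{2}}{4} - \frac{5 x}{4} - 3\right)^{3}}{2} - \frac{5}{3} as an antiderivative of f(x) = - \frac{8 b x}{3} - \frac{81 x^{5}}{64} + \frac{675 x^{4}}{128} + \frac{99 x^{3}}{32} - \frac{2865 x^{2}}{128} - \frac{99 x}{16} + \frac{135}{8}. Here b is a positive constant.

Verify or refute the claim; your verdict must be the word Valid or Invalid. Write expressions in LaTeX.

Valid: G'(x) = f(x).

d/dx[G] = - \frac{8 b x}{3} - \frac{81 x^{5}}{64} + \frac{675 x^{4}}{128} + \frac{99 x^{3}}{32} - \frac{2865 x^{2}}{128} - \frac{99 x}{16} + \frac{135}{8}
This equals f(x) exactly, so the claim holds.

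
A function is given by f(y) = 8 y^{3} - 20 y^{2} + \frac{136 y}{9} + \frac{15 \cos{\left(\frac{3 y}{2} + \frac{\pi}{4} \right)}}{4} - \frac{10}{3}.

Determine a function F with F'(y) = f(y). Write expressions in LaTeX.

Integrate term by term and add the pieces.
Check: d/dy[\frac{36 y^{4} - 120 y^{3} + 136 y^{2} - 60 y + 45 \sin{\left(\frac{3 y}{2} + \frac{\pi}{4} \right)} + 9}{18}] = 8 y^{3} - 20 y^{2} + \frac{136 y}{9} + \frac{15 \cos{\left(\frac{3 y}{2} + \frac{\pi}{4} \right)}}{4} - \frac{10}{3} = f(y).

An antiderivative is F(y) = \frac{36 y^{4} - 120 y^{3} + 136 y^{2} - 60 y + 45 \sin{\left(\frac{3 y}{2} + \frac{\pi}{4} \right)} + 9}{18}.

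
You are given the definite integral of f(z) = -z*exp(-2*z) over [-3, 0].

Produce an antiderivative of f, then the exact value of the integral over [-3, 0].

Antiderivative: F(z) = (2*z + 1)*exp(-2*z)/4; value = 1/4 + 5*exp(6)/4

f has the shape u'v + uv' for u = z/2 + 1/4 and v = exp(-2*z) — it is the derivative of the product u*v.
F(z) = (2*z + 1)*exp(-2*z)/4 is an antiderivative of f.
Check: d/dz[(2*z + 1)*exp(-2*z)/4] = -z*exp(-2*z) = f(z).
F(0) = 1/4; F(-3) = -5*exp(6)/4.
Integral = F(0) - F(-3) = 1/4 + 5*exp(6)/4.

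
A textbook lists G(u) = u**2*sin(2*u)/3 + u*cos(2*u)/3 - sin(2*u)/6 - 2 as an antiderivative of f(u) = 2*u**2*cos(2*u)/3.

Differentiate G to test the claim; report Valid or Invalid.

Valid: G'(u) = f(u).

d/du[G] = 2*u**2*cos(2*u)/3
This equals f(u) exactly, so the claim holds.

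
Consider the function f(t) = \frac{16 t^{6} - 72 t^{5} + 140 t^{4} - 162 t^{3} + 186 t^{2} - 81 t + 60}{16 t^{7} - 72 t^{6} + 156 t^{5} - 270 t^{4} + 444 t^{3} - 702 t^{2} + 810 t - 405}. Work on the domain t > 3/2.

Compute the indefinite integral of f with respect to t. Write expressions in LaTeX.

Since d/dt undoes antidifferentiation here, F'(t) = f(t) is required of F(t).
Check: d/dt[\frac{\log{\left(\frac{t^{4}}{3} + t^{2} + \frac{5}{2} \right)}}{4} - \frac{1}{4 t^{2} - 12 t + 9}] = \frac{16 t^{6} - 72 t^{5} + 140 t^{4} - 162 t^{3} + 186 t^{2} - 81 t + 60}{16 t^{7} - 72 t^{6} + 156 t^{5} - 270 t^{4} + 444 t^{3} - 702 t^{2} + 810 t - 405} = f(t).

F(t) = \frac{\log{\left(\frac{t^{4}}{3} + t^{2} + \frac{5}{2} \right)}}{4} - \frac{1}{4 t^{2} - 12 t + 9} + C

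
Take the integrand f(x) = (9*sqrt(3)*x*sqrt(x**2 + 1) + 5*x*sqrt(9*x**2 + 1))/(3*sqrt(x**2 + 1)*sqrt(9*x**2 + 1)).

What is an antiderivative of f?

A first test for any F(x): its x-derivative must equal f(x) identically.
Check: d/dx[(5*sqrt(x**2 + 1) + sqrt(3)*sqrt(9*x**2 + 1))/3] = (9*sqrt(3)*x*sqrt(x**2 + 1) + 5*x*sqrt(9*x**2 + 1))/(3*sqrt(x**2 + 1)*sqrt(9*x**2 + 1)) = f(x).

An antiderivative is F(x) = (5*sqrt(x**2 + 1) + sqrt(3)*sqrt(9*x**2 + 1))/3.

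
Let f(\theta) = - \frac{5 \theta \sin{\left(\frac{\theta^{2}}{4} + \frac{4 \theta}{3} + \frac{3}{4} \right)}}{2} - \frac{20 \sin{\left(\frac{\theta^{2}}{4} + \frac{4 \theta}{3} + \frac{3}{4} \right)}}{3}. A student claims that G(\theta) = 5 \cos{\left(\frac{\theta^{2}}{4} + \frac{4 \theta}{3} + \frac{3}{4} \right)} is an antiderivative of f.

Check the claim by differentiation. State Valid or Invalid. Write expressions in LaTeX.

d/d\theta[G] = - \frac{5 \theta \sin{\left(\frac{\theta^{2}}{4} + \frac{4 \theta}{3} + \frac{3}{4} \right)}}{2} - \frac{20 \sin{\left(\frac{\theta^{2}}{4} + \frac{4 \theta}{3} + \frac{3}{4} \right)}}{3}
This equals f(\theta) exactly, so the claim holds.

Valid - the claim checks out under differentiation.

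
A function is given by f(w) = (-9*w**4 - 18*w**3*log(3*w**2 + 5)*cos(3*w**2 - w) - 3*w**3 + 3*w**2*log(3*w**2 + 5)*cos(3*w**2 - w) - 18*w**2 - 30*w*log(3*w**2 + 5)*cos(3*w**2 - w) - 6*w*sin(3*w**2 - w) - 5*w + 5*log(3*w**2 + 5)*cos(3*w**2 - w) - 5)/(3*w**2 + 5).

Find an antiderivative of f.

Differentiate the proposed F(w) back; it has to land on f(w) exactly.
Check: d/dw[-w**3 - w**2/2 - w - log(3*w**2 + 5)*sin(3*w**2 - w)] = (-9*w**4 - 18*w**3*log(3*w**2 + 5)*cos(3*w**2 - w) - 3*w**3 + 3*w**2*log(3*w**2 + 5)*cos(3*w**2 - w) - 18*w**2 - 30*w*log(3*w**2 + 5)*cos(3*w**2 - w) - 6*w*sin(3*w**2 - w) - 5*w + 5*log(3*w**2 + 5)*cos(3*w**2 - w) - 5)/(3*w**2 + 5) = f(w).

An antiderivative is F(w) = -w**3 - w**2/2 - w - log(3*w**2 + 5)*sin(3*w**2 - w).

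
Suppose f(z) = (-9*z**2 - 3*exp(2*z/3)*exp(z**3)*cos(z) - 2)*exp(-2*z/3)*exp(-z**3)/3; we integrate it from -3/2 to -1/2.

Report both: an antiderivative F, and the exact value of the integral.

Antiderivative: F(z) = exp(-z**3 - 2*z/3) - sin(z); value = -exp(35/8) - sin(3/2) + sin(1/2) + exp(11/24)

Differentiate the proposed F(z) back; it has to land on f(z) exactly.
F(z) = exp(-z**3 - 2*z/3) - sin(z) is an antiderivative of f.
Check: d/dz[exp(-z**3 - 2*z/3) - sin(z)] = (-9*z**2 - 3*exp(2*z/3)*exp(z**3)*cos(z) - 2)*exp(-2*z/3)*exp(-z**3)/3 = f(z).
F(-1/2) = sin(1/2) + exp(11/24); F(-3/2) = sin(3/2) + exp(35/8).
Integral = F(-1/2) - F(-3/2) = -exp(35/8) - sin(3/2) + sin(1/2) + exp(11/24).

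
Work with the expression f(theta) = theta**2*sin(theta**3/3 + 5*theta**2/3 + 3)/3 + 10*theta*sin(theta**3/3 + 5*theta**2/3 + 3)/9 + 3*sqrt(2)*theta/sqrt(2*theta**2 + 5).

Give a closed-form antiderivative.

An antiderivative is F(theta) = 3*sqrt(theta**2 + 5/2) - cos(theta**3/3 + 5*theta**2/3 + 3)/3.

Integrate term by term and add the pieces.
Check: d/dtheta[3*sqrt(theta**2 + 5/2) - cos(theta**3/3 + 5*theta**2/3 + 3)/3] = (3*theta**2*sqrt(2*theta**2 + 5)*sin(theta**3/3 + 5*theta**2/3 + 3) + 10*theta*sqrt(2*theta**2 + 5)*sin(theta**3/3 + 5*theta**2/3 + 3) + 27*sqrt(2)*theta)/(9*sqrt(2*theta**2 + 5)), which equals f(theta).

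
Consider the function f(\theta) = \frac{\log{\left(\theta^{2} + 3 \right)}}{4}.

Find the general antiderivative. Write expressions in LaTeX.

F(\theta) = \frac{\theta \log{\left(\theta^{2} + 3 \right)}}{4} - \frac{\theta}{2} + \frac{\sqrt{3} \operatorname{atan}{\left(\frac{\sqrt{3} \theta}{3} \right)}}{2} + C

A first test for any F(\theta): its \theta-derivative must equal f(\theta) identically.
Check: d/d\theta[\frac{\theta \log{\left(\theta^{2} + 3 \right)}}{4} - \frac{\theta}{2} + \frac{\sqrt{3} \operatorname{atan}{\left(\frac{\sqrt{3} \theta}{3} \right)}}{2}] = \frac{\log{\left(\theta^{2} + 3 \right)}}{4} = f(\theta).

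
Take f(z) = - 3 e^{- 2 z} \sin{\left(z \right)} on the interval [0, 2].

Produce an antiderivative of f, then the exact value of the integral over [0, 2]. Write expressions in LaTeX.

A candidate is checked by its d/dz: the result must match f(z).
F(z) = \frac{\left(6 \sin{\left(z \right)} + 3 \cos{\left(z \right)}\right) e^{- 2 z}}{5} is an antiderivative of f.
Check: d/dz[\frac{\left(6 \sin{\left(z \right)} + 3 \cos{\left(z \right)}\right) e^{- 2 z}}{5}] = - 3 e^{- 2 z} \sin{\left(z \right)} = f(z).
F(2) = \frac{3 \cos{\left(2 \right)}}{5 e^{4}} + \frac{6 \sin{\left(2 \right)}}{5 e^{4}}; F(0) = \frac{3}{5}.
Integral = F(2) - F(0) = - \frac{3}{5} + \frac{3 \cos{\left(2 \right)}}{5 e^{4}} + \frac{6 \sin{\left(2 \right)}}{5 e^{4}}.

Antiderivative: F(z) = \frac{\left(6 \sin{\left(z \right)} + 3 \cos{\left(z \right)}\right) e^{- 2 z}}{5}; value = - \frac{3}{5} + \frac{3 \cos{\left(2 \right)}}{5 e^{4}} + \frac{6 \sin{\left(2 \right)}}{5 e^{4}}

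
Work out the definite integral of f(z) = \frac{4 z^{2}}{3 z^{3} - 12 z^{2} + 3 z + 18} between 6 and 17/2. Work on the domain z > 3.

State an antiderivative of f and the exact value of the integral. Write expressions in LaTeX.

The denominator factors as 3 \left(z - 3\right) \left(z - 2\right) \left(z + 1\right); partial fractions split f into directly integrable pieces: \frac{1}{9 \left(z + 1\right)} - \frac{16}{9 \left(z - 2\right)} + \frac{3}{z - 3}.
F(z) = 3 \log{\left(z - 3 \right)} - \frac{16 \log{\left(z - 2 \right)}}{9} + \frac{\log{\left(z + 1 \right)}}{9} is an antiderivative of f.
Check: d/dz[3 \log{\left(z - 3 \right)} - \frac{16 \log{\left(z - 2 \right)}}{9} + \frac{\log{\left(z + 1 \right)}}{9}] = \frac{4 z^{2}}{3 z^{3} - 12 z^{2} + 3 z + 18} = f(z).
F(17/2) = - \frac{16 \log{\left(\frac{13}{2} \right)}}{9} + \frac{\log{\left(\frac{19}{2} \right)}}{9} + 3 \log{\left(\frac{11}{2} \right)}; F(6) = - \frac{16 \log{\left(4 \right)}}{9} + \frac{\log{\left(7 \right)}}{9} + 3 \log{\left(3 \right)}.
Integral = F(17/2) - F(6) = - \frac{16 \log{\left(\frac{13}{2} \right)}}{9} - 3 \log{\left(3 \right)} - \frac{\log{\left(7 \right)}}{9} + \frac{\log{\left(\frac{19}{2} \right)}}{9} + \frac{16 \log{\left(4 \right)}}{9} + 3 \log{\left(\frac{11}{2} \right)}.

Antiderivative: F(z) = 3 \log{\left(z - 3 \right)} - \frac{16 \log{\left(z - 2 \right)}}{9} + \frac{\log{\left(z + 1 \right)}}{9}; value = - \frac{16 \log{\left(\frac{13}{2} \right)}}{9} - 3 \log{\left(3 \right)} - \frac{\log{\left(7 \right)}}{9} + \frac{\log{\left(\frac{19}{2} \right)}}{9} + \frac{16 \log{\left(4 \right)}}{9} + 3 \log{\left(\frac{11}{2} \right)}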